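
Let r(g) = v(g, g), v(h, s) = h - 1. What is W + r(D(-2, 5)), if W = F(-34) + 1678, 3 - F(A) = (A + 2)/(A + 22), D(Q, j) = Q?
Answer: 5026/3 ≈ 1675.3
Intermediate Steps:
v(h, s) = -1 + h
r(g) = -1 + g
F(A) = 3 - (2 + A)/(22 + A) (F(A) = 3 - (A + 2)/(A + 22) = 3 - (2 + A)/(22 + A))
W = 5035/3 (W = 2*(32 - 34)/(22 - 34) + 1678 = 2*(-2)/(-12) + 1678 = 2*(-1/12)*(-2) + 1678 = 1/3 + 1678 = 5035/3 ≈ 1678.3)
W + r(D(-2, 5)) = 5035/3 + (-1 - 2) = 5035/3 - 3 = 5026/3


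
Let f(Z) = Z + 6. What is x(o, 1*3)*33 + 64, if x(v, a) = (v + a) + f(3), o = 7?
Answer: 691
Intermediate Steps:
f(Z) = 6 + Z
x(v, a) = 9 + a + v (x(v, a) = (v + a) + (6 + 3) = (a + v) + 9 = 9 + a + v)
x(o, 1*3)*33 + 64 = (9 + 1*3 + 7)*33 + 64 = (9 + 3 + 7)*33 + 64 = 19*33 + 64 = 627 + 64 = 691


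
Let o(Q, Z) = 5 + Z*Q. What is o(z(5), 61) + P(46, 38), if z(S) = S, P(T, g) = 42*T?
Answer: 2242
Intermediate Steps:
o(Q, Z) = 5 + Q*Z
o(z(5), 61) + P(46, 38) = (5 + 5*61) + 42*46 = (5 + 305) + 1932 = 310 + 1932 = 2242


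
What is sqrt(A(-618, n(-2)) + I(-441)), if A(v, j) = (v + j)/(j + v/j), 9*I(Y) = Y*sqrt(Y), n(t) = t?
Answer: sqrt(-190340 - 96982221*I)/307 ≈ 22.66 - 22.705*I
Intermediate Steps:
I(Y) = Y**(3/2)/9 (I(Y) = (Y*sqrt(Y))/9 = Y**(3/2)/9)
A(v, j) = (j + v)/(j + v/j)
sqrt(A(-618, n(-2)) + I(-441)) = sqrt(-2*(-2 - 618)/(-618 + (-2)**2) + (-441)**(3/2)/9) = sqrt(-2*(-620)/(-618 + 4) + (-9261*I)/9) = sqrt(-2*(-620)/(-614) - 1029*I) = sqrt(-2*(-1/614)*(-620) - 1029*I) = sqrt(-620/307 - 1029*I)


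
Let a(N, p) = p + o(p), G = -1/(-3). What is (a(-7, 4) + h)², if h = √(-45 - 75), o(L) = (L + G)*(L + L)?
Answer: 12376/9 + 464*I*√30/3 ≈ 1375.1 + 847.14*I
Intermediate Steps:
G = ⅓ (G = -1*(-⅓) = ⅓ ≈ 0.33333)
o(L) = 2*L*(⅓ + L) (o(L) = (L + ⅓)*(L + L) = (⅓ + L)*(2*L) = 2*L*(⅓ + L))
a(N, p) = p + 2*p*(1 + 3*p)/3
h = 2*I*√30 (h = √(-120) = 2*I*√30 ≈ 10.954*I)
(a(-7, 4) + h)² = ((⅓)*4*(5 + 6*4) + 2*I*√30)² = ((⅓)*4*(5 + 24) + 2*I*√30)² = ((⅓)*4*29 + 2*I*√30)² = (116/3 + 2*I*√30)²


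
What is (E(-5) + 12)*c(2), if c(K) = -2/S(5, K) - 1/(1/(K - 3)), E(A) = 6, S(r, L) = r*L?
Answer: 72/5 ≈ 14.400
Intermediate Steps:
S(r, L) = L*r
c(K) = 3 - K - 2/(5*K) (c(K) = -2*1/(5*K) - 1/(1/(K - 3)) = -2*1/(5*K) - 1/(1/(-3 + K)) = -2/(5*K) - (-3 + K) = -2/(5*K) + (3 - K) = 3 - K - 2/(5*K))
(E(-5) + 12)*c(2) = (6 + 12)*(3 - 1*2 - 2/5/2) = 18*(3 - 2 - 2/5*1/2) = 18*(3 - 2 - 1/5) = 18*(4/5) = 72/5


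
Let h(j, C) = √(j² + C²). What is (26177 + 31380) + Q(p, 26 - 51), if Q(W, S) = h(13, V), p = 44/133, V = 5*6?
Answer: 57557 + √1069 ≈ 57590.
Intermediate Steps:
V = 30
h(j, C) = √(C² + j²)
p = 44/133 (p = 44*(1/133) = 44/133 ≈ 0.33083)
Q(W, S) = √1069 (Q(W, S) = √(30² + 13²) = √(900 + 169) = √1069)
(26177 + 31380) + Q(p, 26 - 51) = (26177 + 31380) + √1069 = 57557 + √1069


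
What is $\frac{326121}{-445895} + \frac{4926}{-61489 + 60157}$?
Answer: $- \frac{438478657}{98988690} \approx -4.4296$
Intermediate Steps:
$\frac{326121}{-445895} + \frac{4926}{-61489 + 60157} = 326121 \left(- \frac{1}{445895}\right) + \frac{4926}{-1332} = - \frac{326121}{445895} + 4926 \left(- \frac{1}{1332}\right) = - \frac{326121}{445895} - \frac{821}{222} = - \frac{438478657}{98988690}$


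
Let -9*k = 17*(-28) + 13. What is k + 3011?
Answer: 27562/9 ≈ 3062.4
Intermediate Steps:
k = 463/9 (k = -(17*(-28) + 13)/9 = -(-476 + 13)/9 = -⅑*(-463) = 463/9 ≈ 51.444)
k + 3011 = 463/9 + 3011 = 27562/9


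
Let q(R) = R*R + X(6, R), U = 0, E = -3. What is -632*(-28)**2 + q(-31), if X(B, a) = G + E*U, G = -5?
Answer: -494532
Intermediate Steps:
X(B, a) = -5 (X(B, a) = -5 - 3*0 = -5 + 0 = -5)
q(R) = -5 + R**2 (q(R) = R*R - 5 = R**2 - 5 = -5 + R**2)
-632*(-28)**2 + q(-31) = -632*(-28)**2 + (-5 + (-31)**2) = -632*784 + (-5 + 961) = -495488 + 956 = -494532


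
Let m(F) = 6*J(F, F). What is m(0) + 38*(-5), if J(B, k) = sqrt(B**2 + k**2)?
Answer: -190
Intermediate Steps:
m(F) = 6*sqrt(2)*sqrt(F**2) (m(F) = 6*sqrt(F**2 + F**2) = 6*sqrt(2*F**2) = 6*(sqrt(2)*sqrt(F**2)) = 6*sqrt(2)*sqrt(F**2))
m(0) + 38*(-5) = 6*sqrt(2)*sqrt(0**2) + 38*(-5) = 6*sqrt(2)*sqrt(0) - 190 = 6*sqrt(2)*0 - 190 = 0 - 190 = -190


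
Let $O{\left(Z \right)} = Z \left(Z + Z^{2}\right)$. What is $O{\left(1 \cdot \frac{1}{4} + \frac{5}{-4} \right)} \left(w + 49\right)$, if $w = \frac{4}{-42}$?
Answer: $0$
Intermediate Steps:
$w = - \frac{2}{21}$ ($w = 4 \left(- \frac{1}{42}\right) = - \frac{2}{21} \approx -0.095238$)
$O{\left(1 \cdot \frac{1}{4} + \frac{5}{-4} \right)} \left(w + 49\right) = \left(1 \cdot \frac{1}{4} + \frac{5}{-4}\right)^{2} \left(1 + \left(1 \cdot \frac{1}{4} + \frac{5}{-4}\right)\right) \left(- \frac{2}{21} + 49\right) = \left(1 \cdot \frac{1}{4} + 5 \left(- \frac{1}{4}\right)\right)^{2} \left(1 + \left(1 \cdot \frac{1}{4} + 5 \left(- \frac{1}{4}\right)\right)\right) \frac{1027}{21} = \left(\frac{1}{4} - \frac{5}{4}\right)^{2} \left(1 + \left(\frac{1}{4} - \frac{5}{4}\right)\right) \frac{1027}{21} = \left(-1\right)^{2} \left(1 - 1\right) \frac{1027}{21} = 1 \cdot 0 \cdot \frac{1027}{21} = 0 \cdot \frac{1027}{21} = 0$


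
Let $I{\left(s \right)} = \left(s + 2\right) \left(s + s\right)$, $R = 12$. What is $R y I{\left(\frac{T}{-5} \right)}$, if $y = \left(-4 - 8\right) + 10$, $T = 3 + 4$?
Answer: $\frac{1008}{25} \approx 40.32$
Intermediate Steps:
$T = 7$
$I{\left(s \right)} = 2 s \left(2 + s\right)$ ($I{\left(s \right)} = \left(2 + s\right) 2 s = 2 s \left(2 + s\right)$)
$y = -2$ ($y = -12 + 10 = -2$)
$R y I{\left(\frac{T}{-5} \right)} = 12 \left(-2\right) 2 \frac{7}{-5} \left(2 + \frac{7}{-5}\right) = - 24 \cdot 2 \cdot 7 \left(- \frac{1}{5}\right) \left(2 + 7 \left(- \frac{1}{5}\right)\right) = - 24 \cdot 2 \left(- \frac{7}{5}\right) \left(2 - \frac{7}{5}\right) = - 24 \cdot 2 \left(- \frac{7}{5}\right) \frac{3}{5} = \left(-24\right) \left(- \frac{42}{25}\right) = \frac{1008}{25}$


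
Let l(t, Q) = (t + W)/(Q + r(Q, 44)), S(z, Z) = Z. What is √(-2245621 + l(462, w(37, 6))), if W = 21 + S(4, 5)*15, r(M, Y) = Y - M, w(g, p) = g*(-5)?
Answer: I*√1086874426/22 ≈ 1498.5*I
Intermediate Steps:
w(g, p) = -5*g
W = 96 (W = 21 + 5*15 = 21 + 75 = 96)
l(t, Q) = 24/11 + t/44 (l(t, Q) = (t + 96)/(Q + (44 - Q)) = (96 + t)/44 = (96 + t)*(1/44) = 24/11 + t/44)
√(-2245621 + l(462, w(37, 6))) = √(-2245621 + (24/11 + (1/44)*462)) = √(-2245621 + (24/11 + 21/2)) = √(-2245621 + 279/22) = √(-49403383/22) = I*√1086874426/22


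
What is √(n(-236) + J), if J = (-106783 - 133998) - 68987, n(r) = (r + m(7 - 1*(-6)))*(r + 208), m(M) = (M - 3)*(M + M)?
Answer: 2*I*√77610 ≈ 557.17*I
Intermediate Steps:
m(M) = 2*M*(-3 + M) (m(M) = (-3 + M)*(2*M) = 2*M*(-3 + M))
n(r) = (208 + r)*(260 + r) (n(r) = (r + 2*(7 - 1*(-6))*(-3 + (7 - 1*(-6))))*(r + 208) = (r + 2*(7 + 6)*(-3 + (7 + 6)))*(208 + r) = (r + 2*13*(-3 + 13))*(208 + r) = (r + 2*13*10)*(208 + r) = (r + 260)*(208 + r) = (260 + r)*(208 + r) = (208 + r)*(260 + r))
J = -309768 (J = -240781 - 68987 = -309768)
√(n(-236) + J) = √((54080 + (-236)² + 468*(-236)) - 309768) = √((54080 + 55696 - 110448) - 309768) = √(-672 - 309768) = √(-310440) = 2*I*√77610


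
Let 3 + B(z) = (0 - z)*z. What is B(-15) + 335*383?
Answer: 128077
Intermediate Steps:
B(z) = -3 - z**2 (B(z) = -3 + (0 - z)*z = -3 + (-z)*z = -3 - z**2)
B(-15) + 335*383 = (-3 - 1*(-15)**2) + 335*383 = (-3 - 1*225) + 128305 = (-3 - 225) + 128305 = -228 + 128305 = 128077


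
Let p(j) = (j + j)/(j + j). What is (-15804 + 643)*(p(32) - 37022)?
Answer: 561275381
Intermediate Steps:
p(j) = 1 (p(j) = (2*j)/((2*j)) = (2*j)*(1/(2*j)) = 1)
(-15804 + 643)*(p(32) - 37022) = (-15804 + 643)*(1 - 37022) = -15161*(-37021) = 561275381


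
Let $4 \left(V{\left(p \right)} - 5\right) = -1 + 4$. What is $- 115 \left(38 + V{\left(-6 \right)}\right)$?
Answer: $- \frac{20125}{4} \approx -5031.3$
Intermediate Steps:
$V{\left(p \right)} = \frac{23}{4}$ ($V{\left(p \right)} = 5 + \frac{-1 + 4}{4} = 5 + \frac{1}{4} \cdot 3 = 5 + \frac{3}{4} = \frac{23}{4}$)
$- 115 \left(38 + V{\left(-6 \right)}\right) = - 115 \left(38 + \frac{23}{4}\right) = \left(-115\right) \frac{175}{4} = - \frac{20125}{4}$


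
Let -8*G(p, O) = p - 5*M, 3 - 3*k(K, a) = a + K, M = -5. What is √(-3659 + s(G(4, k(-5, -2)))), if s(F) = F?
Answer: I*√58602/4 ≈ 60.52*I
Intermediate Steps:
k(K, a) = 1 - K/3 - a/3 (k(K, a) = 1 - (a + K)/3 = 1 - (K + a)/3 = 1 + (-K/3 - a/3) = 1 - K/3 - a/3)
G(p, O) = -25/8 - p/8 (G(p, O) = -(p - 5*(-5))/8 = -(p + 25)/8 = -(25 + p)/8 = -25/8 - p/8)
√(-3659 + s(G(4, k(-5, -2)))) = √(-3659 + (-25/8 - ⅛*4)) = √(-3659 + (-25/8 - ½)) = √(-3659 - 29/8) = √(-29301/8) = I*√58602/4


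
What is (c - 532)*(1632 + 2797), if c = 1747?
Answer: 5381235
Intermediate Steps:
(c - 532)*(1632 + 2797) = (1747 - 532)*(1632 + 2797) = 1215*4429 = 5381235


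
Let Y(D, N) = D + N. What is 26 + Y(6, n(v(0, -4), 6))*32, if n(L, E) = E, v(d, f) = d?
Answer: 410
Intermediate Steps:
26 + Y(6, n(v(0, -4), 6))*32 = 26 + (6 + 6)*32 = 26 + 12*32 = 26 + 384 = 410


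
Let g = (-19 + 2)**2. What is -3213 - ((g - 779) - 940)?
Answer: -1783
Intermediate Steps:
g = 289 (g = (-17)**2 = 289)
-3213 - ((g - 779) - 940) = -3213 - ((289 - 779) - 940) = -3213 - (-490 - 940) = -3213 - 1*(-1430) = -3213 + 1430 = -1783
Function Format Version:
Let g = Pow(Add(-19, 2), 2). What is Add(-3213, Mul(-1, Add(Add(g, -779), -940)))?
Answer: -1783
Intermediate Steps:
g = 289 (g = Pow(-17, 2) = 289)
Add(-3213, Mul(-1, Add(Add(g, -779), -940))) = Add(-3213, Mul(-1, Add(Add(289, -779), -940))) = Add(-3213, Mul(-1, Add(-490, -940))) = Add(-3213, Mul(-1, -1430)) = Add(-3213, 1430) = -1783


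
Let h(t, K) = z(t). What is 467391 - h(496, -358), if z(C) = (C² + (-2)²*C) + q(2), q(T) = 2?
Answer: 219389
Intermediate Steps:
z(C) = 2 + C² + 4*C (z(C) = (C² + (-2)²*C) + 2 = (C² + 4*C) + 2 = 2 + C² + 4*C)
h(t, K) = 2 + t² + 4*t
467391 - h(496, -358) = 467391 - (2 + 496² + 4*496) = 467391 - (2 + 246016 + 1984) = 467391 - 1*248002 = 467391 - 248002 = 219389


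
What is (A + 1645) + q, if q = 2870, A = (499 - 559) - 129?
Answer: 4326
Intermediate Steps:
A = -189 (A = -60 - 129 = -189)
(A + 1645) + q = (-189 + 1645) + 2870 = 1456 + 2870 = 4326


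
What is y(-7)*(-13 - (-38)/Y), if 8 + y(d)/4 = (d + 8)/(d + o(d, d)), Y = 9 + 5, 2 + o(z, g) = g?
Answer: 2322/7 ≈ 331.71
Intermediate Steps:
o(z, g) = -2 + g
Y = 14
y(d) = -32 + 4*(8 + d)/(-2 + 2*d) (y(d) = -32 + 4*((d + 8)/(d + (-2 + d))) = -32 + 4*((8 + d)/(-2 + 2*d)) = -32 + 4*(8 + d)/(-2 + 2*d))
y(-7)*(-13 - (-38)/Y) = (6*(8 - 5*(-7))/(-1 - 7))*(-13 - (-38)/14) = (6*(8 + 35)/(-8))*(-13 - (-38)/14) = (6*(-⅛)*43)*(-13 - 1*(-19/7)) = -129*(-13 + 19/7)/4 = -129/4*(-72/7) = 2322/7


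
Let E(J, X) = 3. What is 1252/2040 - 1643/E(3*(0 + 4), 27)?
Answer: -92999/170 ≈ -547.05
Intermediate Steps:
1252/2040 - 1643/E(3*(0 + 4), 27) = 1252/2040 - 1643/3 = 1252*(1/2040) - 1643*1/3 = 313/510 - 1643/3 = -92999/170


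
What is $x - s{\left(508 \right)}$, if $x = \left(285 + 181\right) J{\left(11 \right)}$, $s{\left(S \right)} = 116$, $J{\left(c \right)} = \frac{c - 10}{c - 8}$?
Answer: $\frac{118}{3} \approx 39.333$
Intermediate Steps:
$J{\left(c \right)} = \frac{-10 + c}{-8 + c}$
$x = \frac{466}{3}$ ($x = \left(285 + 181\right) \frac{-10 + 11}{-8 + 11} = 466 \cdot \frac{1}{3} \cdot 1 = 466 \cdot \frac{1}{3} = \frac{466}{3} \approx 155.33$)
$x - s{\left(508 \right)} = \frac{466}{3} - 116 = \frac{118}{3}$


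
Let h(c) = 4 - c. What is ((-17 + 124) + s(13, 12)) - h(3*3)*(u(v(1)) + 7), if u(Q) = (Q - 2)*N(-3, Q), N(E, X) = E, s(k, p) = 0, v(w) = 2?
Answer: 142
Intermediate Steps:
u(Q) = 6 - 3*Q (u(Q) = (Q - 2)*(-3) = (-2 + Q)*(-3) = 6 - 3*Q)
((-17 + 124) + s(13, 12)) - h(3*3)*(u(v(1)) + 7) = ((-17 + 124) + 0) - (4 - 3*3)*((6 - 3*2) + 7) = (107 + 0) - (4 - 1*9)*((6 - 6) + 7) = 107 - (4 - 9)*(0 + 7) = 107 - (-5)*7 = 107 - 1*(-35) = 107 + 35 = 142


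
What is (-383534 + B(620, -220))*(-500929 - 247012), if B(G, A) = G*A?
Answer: 388879955894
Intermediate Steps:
B(G, A) = A*G
(-383534 + B(620, -220))*(-500929 - 247012) = (-383534 - 220*620)*(-500929 - 247012) = (-383534 - 136400)*(-747941) = -519934*(-747941) = 388879955894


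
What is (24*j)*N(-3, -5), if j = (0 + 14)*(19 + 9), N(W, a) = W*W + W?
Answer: 56448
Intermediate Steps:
N(W, a) = W + W**2 (N(W, a) = W**2 + W = W + W**2)
j = 392 (j = 14*28 = 392)
(24*j)*N(-3, -5) = (24*392)*(-3*(1 - 3)) = 9408*(-3*(-2)) = 9408*6 = 56448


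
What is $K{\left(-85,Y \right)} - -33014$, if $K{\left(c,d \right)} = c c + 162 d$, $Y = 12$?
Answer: $42183$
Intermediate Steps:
$K{\left(c,d \right)} = c^{2} + 162 d$
$K{\left(-85,Y \right)} - -33014 = \left(\left(-85\right)^{2} + 162 \cdot 12\right) - -33014 = \left(7225 + 1944\right) + 33014 = 9169 + 33014 = 42183$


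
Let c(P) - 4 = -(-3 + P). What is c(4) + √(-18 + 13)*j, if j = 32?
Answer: 3 + 32*I*√5 ≈ 3.0 + 71.554*I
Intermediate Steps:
c(P) = 7 - P (c(P) = 4 - (-3 + P) = 4 + (3 - P) = 7 - P)
c(4) + √(-18 + 13)*j = (7 - 1*4) + √(-18 + 13)*32 = (7 - 4) + √(-5)*32 = 3 + (I*√5)*32 = 3 + 32*I*√5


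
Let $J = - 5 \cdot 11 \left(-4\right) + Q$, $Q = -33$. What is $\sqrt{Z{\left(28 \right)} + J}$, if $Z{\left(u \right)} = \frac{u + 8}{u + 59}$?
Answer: $\frac{\sqrt{157615}}{29} \approx 13.69$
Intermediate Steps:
$Z{\left(u \right)} = \frac{8 + u}{59 + u}$
$J = 187$ ($J = - 5 \cdot 11 \left(-4\right) - 33 = \left(-5\right) \left(-44\right) - 33 = 220 - 33 = 187$)
$\sqrt{Z{\left(28 \right)} + J} = \sqrt{\frac{8 + 28}{59 + 28} + 187} = \sqrt{\frac{1}{87} \cdot 36 + 187} = \sqrt{\frac{12}{29} + 187} = \sqrt{\frac{5435}{29}} = \frac{\sqrt{157615}}{29}$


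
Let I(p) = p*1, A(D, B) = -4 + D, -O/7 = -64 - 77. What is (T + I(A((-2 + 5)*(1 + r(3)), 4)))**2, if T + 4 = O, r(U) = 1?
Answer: 970225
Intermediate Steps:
O = 987 (O = -7*(-64 - 77) = -7*(-141) = 987)
I(p) = p
T = 983 (T = -4 + 987 = 983)
(T + I(A((-2 + 5)*(1 + r(3)), 4)))**2 = (983 + (-4 + (-2 + 5)*(1 + 1)))**2 = (983 + (-4 + 3*2))**2 = (983 + (-4 + 6))**2 = (983 + 2)**2 = 985**2 = 970225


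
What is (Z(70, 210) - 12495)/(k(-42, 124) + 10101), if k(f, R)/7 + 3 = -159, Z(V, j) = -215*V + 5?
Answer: -9180/2989 ≈ -3.0713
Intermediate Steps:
Z(V, j) = 5 - 215*V
k(f, R) = -1134 (k(f, R) = -21 + 7*(-159) = -21 - 1113 = -1134)
(Z(70, 210) - 12495)/(k(-42, 124) + 10101) = ((5 - 215*70) - 12495)/(-1134 + 10101) = ((5 - 15050) - 12495)/8967 = (-15045 - 12495)*(1/8967) = -27540*1/8967 = -9180/2989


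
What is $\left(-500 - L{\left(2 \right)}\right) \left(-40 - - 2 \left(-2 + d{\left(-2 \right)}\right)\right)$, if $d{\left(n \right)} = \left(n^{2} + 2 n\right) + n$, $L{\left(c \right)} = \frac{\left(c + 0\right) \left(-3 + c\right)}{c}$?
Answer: $23952$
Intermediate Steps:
$L{\left(c \right)} = -3 + c$ ($L{\left(c \right)} = \frac{c \left(-3 + c\right)}{c} = -3 + c$)
$d{\left(n \right)} = n^{2} + 3 n$
$\left(-500 - L{\left(2 \right)}\right) \left(-40 - - 2 \left(-2 + d{\left(-2 \right)}\right)\right) = \left(-500 - \left(-3 + 2\right)\right) \left(-40 - - 2 \left(-2 - 2 \left(3 - 2\right)\right)\right) = \left(-500 - -1\right) \left(-40 - - 2 \left(-2 - 2\right)\right) = \left(-500 + 1\right) \left(-40 - - 2 \left(-2 - 2\right)\right) = - 499 \left(-40 - \left(-2\right) \left(-4\right)\right) = - 499 \left(-40 - 8\right) = \left(-499\right) \left(-48\right) = 23952$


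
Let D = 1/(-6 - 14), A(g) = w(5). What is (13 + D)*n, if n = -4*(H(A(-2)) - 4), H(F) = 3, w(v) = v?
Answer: 259/5 ≈ 51.800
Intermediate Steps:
A(g) = 5
D = -1/20 (D = 1/(-20) = -1/20 ≈ -0.050000)
n = 4 (n = -4*(3 - 4) = -4*(-1) = 4)
(13 + D)*n = (13 - 1/20)*4 = (259/20)*4 = 259/5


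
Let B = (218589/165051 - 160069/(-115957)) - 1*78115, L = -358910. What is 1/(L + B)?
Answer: -6379606269/2788030174218661 ≈ -2.2882e-6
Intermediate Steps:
B = -498325688211871/6379606269 (B = (218589*(1/165051) - 160069*(-1/115957)) - 78115 = (72863/55017 + 160069/115957) - 78115 = 17255491064/6379606269 - 78115 = -498325688211871/6379606269 ≈ -78112.)
1/(L + B) = 1/(-358910 - 498325688211871/6379606269) = 1/(-2788030174218661/6379606269) = -6379606269/2788030174218661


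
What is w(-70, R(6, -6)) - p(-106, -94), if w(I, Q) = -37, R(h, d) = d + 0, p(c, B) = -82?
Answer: 45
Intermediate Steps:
R(h, d) = d
w(-70, R(6, -6)) - p(-106, -94) = -37 - 1*(-82) = -37 + 82 = 45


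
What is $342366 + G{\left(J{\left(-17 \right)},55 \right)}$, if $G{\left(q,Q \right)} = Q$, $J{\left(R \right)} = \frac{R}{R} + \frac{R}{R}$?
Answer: $342421$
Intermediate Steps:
$J{\left(R \right)} = 2$ ($J{\left(R \right)} = 1 + 1 = 2$)
$342366 + G{\left(J{\left(-17 \right)},55 \right)} = 342366 + 55 = 342421$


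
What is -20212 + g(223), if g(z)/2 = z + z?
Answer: -19320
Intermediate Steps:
g(z) = 4*z (g(z) = 2*(z + z) = 2*(2*z) = 4*z)
-20212 + g(223) = -20212 + 4*223 = -20212 + 892 = -19320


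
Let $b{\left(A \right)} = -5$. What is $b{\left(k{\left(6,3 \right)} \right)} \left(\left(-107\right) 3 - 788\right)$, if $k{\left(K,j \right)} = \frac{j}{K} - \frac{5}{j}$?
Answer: $5545$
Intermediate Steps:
$k{\left(K,j \right)} = - \frac{5}{j} + \frac{j}{K}$
$b{\left(k{\left(6,3 \right)} \right)} \left(\left(-107\right) 3 - 788\right) = - 5 \left(\left(-107\right) 3 - 788\right) = - 5 \left(-321 - 788\right) = \left(-5\right) \left(-1109\right) = 5545$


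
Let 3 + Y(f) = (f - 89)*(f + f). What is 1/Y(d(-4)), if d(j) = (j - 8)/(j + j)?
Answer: -2/531 ≈ -0.0037665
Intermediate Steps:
d(j) = (-8 + j)/(2*j) (d(j) = (-8 + j)/((2*j)) = (-8 + j)*(1/(2*j)) = (-8 + j)/(2*j))
Y(f) = -3 + 2*f*(-89 + f) (Y(f) = -3 + (f - 89)*(f + f) = -3 + (-89 + f)*(2*f) = -3 + 2*f*(-89 + f))
1/Y(d(-4)) = 1/(-3 - 89*(-8 - 4)/(-4) + 2*((½)*(-8 - 4)/(-4))²) = 1/(-3 - 89*(-1)*(-12)/4 + 2*((½)*(-¼)*(-12))²) = 1/(-3 - 178*3/2 + 2*(3/2)²) = 1/(-3 - 267 + 2*(9/4)) = 1/(-3 - 267 + 9/2) = 1/(-531/2) = -2/531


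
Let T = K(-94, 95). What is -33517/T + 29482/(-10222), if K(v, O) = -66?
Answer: 15484771/30666 ≈ 504.95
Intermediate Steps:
T = -66
-33517/T + 29482/(-10222) = -33517/(-66) + 29482/(-10222) = -33517*(-1/66) + 29482*(-1/10222) = 3047/6 - 14741/5111 = 15484771/30666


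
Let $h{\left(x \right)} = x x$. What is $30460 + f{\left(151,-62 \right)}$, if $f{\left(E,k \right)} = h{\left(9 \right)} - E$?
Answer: $30390$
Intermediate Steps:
$h{\left(x \right)} = x^{2}$
$f{\left(E,k \right)} = 81 - E$ ($f{\left(E,k \right)} = 9^{2} - E = 81 - E$)
$30460 + f{\left(151,-62 \right)} = 30460 + \left(81 - 151\right) = 30460 - 70 = 30390$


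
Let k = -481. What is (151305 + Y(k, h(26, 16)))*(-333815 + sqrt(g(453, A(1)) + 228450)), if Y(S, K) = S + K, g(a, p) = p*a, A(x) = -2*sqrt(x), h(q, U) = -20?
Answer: -50340637260 + 301608*sqrt(56886) ≈ -5.0269e+10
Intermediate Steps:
g(a, p) = a*p
Y(S, K) = K + S
(151305 + Y(k, h(26, 16)))*(-333815 + sqrt(g(453, A(1)) + 228450)) = (151305 + (-20 - 481))*(-333815 + sqrt(453*(-2*sqrt(1)) + 228450)) = (151305 - 501)*(-333815 + sqrt(453*(-2*1) + 228450)) = 150804*(-333815 + sqrt(453*(-2) + 228450)) = 150804*(-333815 + sqrt(-906 + 228450)) = 150804*(-333815 + sqrt(227544)) = 150804*(-333815 + 2*sqrt(56886)) = -50340637260 + 301608*sqrt(56886)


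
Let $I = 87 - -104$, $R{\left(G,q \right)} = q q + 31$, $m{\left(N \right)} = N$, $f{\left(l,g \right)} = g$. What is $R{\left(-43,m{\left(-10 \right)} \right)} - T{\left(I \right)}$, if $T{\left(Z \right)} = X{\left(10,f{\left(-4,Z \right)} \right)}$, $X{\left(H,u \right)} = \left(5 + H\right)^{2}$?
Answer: $-94$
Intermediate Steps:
$R{\left(G,q \right)} = 31 + q^{2}$ ($R{\left(G,q \right)} = q^{2} + 31 = 31 + q^{2}$)
$I = 191$ ($I = 87 + 104 = 191$)
$T{\left(Z \right)} = 225$ ($T{\left(Z \right)} = \left(5 + 10\right)^{2} = 15^{2} = 225$)
$R{\left(-43,m{\left(-10 \right)} \right)} - T{\left(I \right)} = \left(31 + \left(-10\right)^{2}\right) - 225 = \left(31 + 100\right) - 225 = 131 - 225 = -94$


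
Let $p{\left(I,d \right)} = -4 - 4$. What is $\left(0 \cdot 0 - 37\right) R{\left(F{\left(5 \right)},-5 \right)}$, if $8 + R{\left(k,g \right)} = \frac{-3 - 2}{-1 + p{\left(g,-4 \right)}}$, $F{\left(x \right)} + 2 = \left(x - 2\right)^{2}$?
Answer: $\frac{2479}{9} \approx 275.44$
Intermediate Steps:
$F{\left(x \right)} = -2 + \left(-2 + x\right)^{2}$ ($F{\left(x \right)} = -2 + \left(x - 2\right)^{2} = -2 + \left(-2 + x\right)^{2}$)
$p{\left(I,d \right)} = -8$
$R{\left(k,g \right)} = - \frac{67}{9}$ ($R{\left(k,g \right)} = -8 + \frac{-3 - 2}{-1 - 8} = -8 - \frac{5}{-9} = -8 - - \frac{5}{9} = -8 + \frac{5}{9} = - \frac{67}{9}$)
$\left(0 \cdot 0 - 37\right) R{\left(F{\left(5 \right)},-5 \right)} = \left(0 \cdot 0 - 37\right) \left(- \frac{67}{9}\right) = \left(0 - 37\right) \left(- \frac{67}{9}\right) = \left(-37\right) \left(- \frac{67}{9}\right) = \frac{2479}{9}$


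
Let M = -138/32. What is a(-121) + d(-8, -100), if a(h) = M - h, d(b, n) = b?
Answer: 1739/16 ≈ 108.69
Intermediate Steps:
M = -69/16 (M = -138*1/32 = -69/16 ≈ -4.3125)
a(h) = -69/16 - h
a(-121) + d(-8, -100) = (-69/16 - 1*(-121)) - 8 = (-69/16 + 121) - 8 = 1867/16 - 8 = 1739/16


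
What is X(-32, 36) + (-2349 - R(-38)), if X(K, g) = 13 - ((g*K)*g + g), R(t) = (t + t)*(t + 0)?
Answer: 36212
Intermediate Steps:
R(t) = 2*t**2 (R(t) = (2*t)*t = 2*t**2)
X(K, g) = 13 - g - K*g**2 (X(K, g) = 13 - ((K*g)*g + g) = 13 - (K*g**2 + g) = 13 - (g + K*g**2) = 13 + (-g - K*g**2) = 13 - g - K*g**2)
X(-32, 36) + (-2349 - R(-38)) = (13 - 1*36 - 1*(-32)*36**2) + (-2349 - 2*(-38)**2) = (13 - 36 - 1*(-32)*1296) + (-2349 - 2*1444) = (13 - 36 + 41472) + (-2349 - 1*2888) = 41449 + (-2349 - 2888) = 41449 - 5237 = 36212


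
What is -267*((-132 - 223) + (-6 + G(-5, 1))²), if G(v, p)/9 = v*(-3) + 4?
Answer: -7174290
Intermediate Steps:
G(v, p) = 36 - 27*v (G(v, p) = 9*(v*(-3) + 4) = 9*(-3*v + 4) = 9*(4 - 3*v) = 36 - 27*v)
-267*((-132 - 223) + (-6 + G(-5, 1))²) = -267*((-132 - 223) + (-6 + (36 - 27*(-5)))²) = -267*(-355 + (-6 + (36 + 135))²) = -267*(-355 + (-6 + 171)²) = -267*(-355 + 165²) = -267*(-355 + 27225) = -267*26870 = -7174290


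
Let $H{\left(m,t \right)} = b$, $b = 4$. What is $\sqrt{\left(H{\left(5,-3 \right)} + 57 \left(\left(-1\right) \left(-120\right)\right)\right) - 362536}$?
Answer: $2 i \sqrt{88923} \approx 596.4 i$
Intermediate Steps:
$H{\left(m,t \right)} = 4$
$\sqrt{\left(H{\left(5,-3 \right)} + 57 \left(\left(-1\right) \left(-120\right)\right)\right) - 362536} = \sqrt{\left(4 + 57 \left(\left(-1\right) \left(-120\right)\right)\right) - 362536} = \sqrt{\left(4 + 57 \cdot 120\right) - 362536} = \sqrt{\left(4 + 6840\right) - 362536} = \sqrt{6844 - 362536} = \sqrt{-355692} = 2 i \sqrt{88923}$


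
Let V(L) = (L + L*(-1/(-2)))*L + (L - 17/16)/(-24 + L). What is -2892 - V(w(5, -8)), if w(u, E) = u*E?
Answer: -5419665/1024 ≈ -5292.6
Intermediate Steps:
w(u, E) = E*u
V(L) = 3*L**2/2 + (-17/16 + L)/(-24 + L) (V(L) = (L + L*(-1*(-1/2)))*L + (L - 17*1/16)/(-24 + L) = (L + L*(1/2))*L + (L - 17/16)/(-24 + L) = (L + L/2)*L + (-17/16 + L)/(-24 + L) = (3*L/2)*L + (-17/16 + L)/(-24 + L) = 3*L**2/2 + (-17/16 + L)/(-24 + L))
-2892 - V(w(5, -8)) = -2892 - (-17 - 576*(-8*5)**2 + 16*(-8*5) + 24*(-8*5)**3)/(16*(-24 - 8*5)) = -2892 - (-17 - 576*(-40)**2 + 16*(-40) + 24*(-40)**3)/(16*(-24 - 40)) = -2892 - (-17 - 576*1600 - 640 + 24*(-64000))/(16*(-64)) = -2892 - (-1)*(-17 - 921600 - 640 - 1536000)/(16*64) = -2892 - (-1)*(-2458257)/(16*64) = -2892 - 1*2458257/1024 = -2892 - 2458257/1024 = -5419665/1024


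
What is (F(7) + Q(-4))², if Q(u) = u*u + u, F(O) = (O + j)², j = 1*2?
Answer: 8649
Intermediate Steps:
j = 2
F(O) = (2 + O)² (F(O) = (O + 2)² = (2 + O)²)
Q(u) = u + u² (Q(u) = u² + u = u + u²)
(F(7) + Q(-4))² = ((2 + 7)² - 4*(1 - 4))² = (9² - 4*(-3))² = (81 + 12)² = 93² = 8649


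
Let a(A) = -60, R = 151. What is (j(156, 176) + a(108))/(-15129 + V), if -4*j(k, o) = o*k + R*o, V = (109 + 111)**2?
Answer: -13568/33271 ≈ -0.40780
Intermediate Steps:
V = 48400 (V = 220**2 = 48400)
j(k, o) = -151*o/4 - k*o/4 (j(k, o) = -(o*k + 151*o)/4 = -(k*o + 151*o)/4 = -(151*o + k*o)/4 = -151*o/4 - k*o/4)
(j(156, 176) + a(108))/(-15129 + V) = (-1/4*176*(151 + 156) - 60)/(-15129 + 48400) = (-1/4*176*307 - 60)/33271 = (-13508 - 60)*(1/33271) = -13568*1/33271 = -13568/33271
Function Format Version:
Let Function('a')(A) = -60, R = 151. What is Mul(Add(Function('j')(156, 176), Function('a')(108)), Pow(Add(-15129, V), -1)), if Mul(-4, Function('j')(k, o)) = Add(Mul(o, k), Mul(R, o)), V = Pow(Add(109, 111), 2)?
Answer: Rational(-13568, 33271) ≈ -0.40780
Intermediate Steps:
V = 48400 (V = Pow(220, 2) = 48400)
Function('j')(k, o) = Add(Mul(Rational(-151, 4), o), Mul(Rational(-1, 4), k, o)) (Function('j')(k, o) = Mul(Rational(-1, 4), Add(Mul(o, k), Mul(151, o))) = Mul(Rational(-1, 4), Add(Mul(k, o), Mul(151, o))) = Mul(Rational(-1, 4), Add(Mul(151, o), Mul(k, o))) = Add(Mul(Rational(-151, 4), o), Mul(Rational(-1, 4), k, o)))
Mul(Add(Function('j')(156, 176), Function('a')(108)), Pow(Add(-15129, V), -1)) = Mul(Add(Mul(Rational(-1, 4), 176, Add(151, 156)), -60), Pow(Add(-15129, 48400), -1)) = Mul(Add(Mul(Rational(-1, 4), 176, 307), -60), Pow(33271, -1)) = Mul(Add(-13508, -60), Rational(1, 33271)) = Mul(-13568, Rational(1, 33271)) = Rational(-13568, 33271)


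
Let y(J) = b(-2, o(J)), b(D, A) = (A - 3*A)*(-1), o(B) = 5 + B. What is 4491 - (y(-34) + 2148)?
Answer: 2401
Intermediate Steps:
b(D, A) = 2*A (b(D, A) = -2*A*(-1) = 2*A)
y(J) = 10 + 2*J (y(J) = 2*(5 + J) = 10 + 2*J)
4491 - (y(-34) + 2148) = 4491 - ((10 + 2*(-34)) + 2148) = 4491 - ((10 - 68) + 2148) = 4491 - (-58 + 2148) = 4491 - 1*2090 = 4491 - 2090 = 2401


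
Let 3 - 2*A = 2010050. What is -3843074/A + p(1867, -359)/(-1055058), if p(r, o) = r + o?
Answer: 4053150392854/1060358083863 ≈ 3.8224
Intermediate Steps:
A = -2010047/2 (A = 3/2 - 1/2*2010050 = 3/2 - 1005025 = -2010047/2 ≈ -1.0050e+6)
p(r, o) = o + r
-3843074/A + p(1867, -359)/(-1055058) = -3843074/(-2010047/2) + (-359 + 1867)/(-1055058) = -3843074*(-2/2010047) + 1508*(-1/1055058) = 7686148/2010047 - 754/527529 = 4053150392854/1060358083863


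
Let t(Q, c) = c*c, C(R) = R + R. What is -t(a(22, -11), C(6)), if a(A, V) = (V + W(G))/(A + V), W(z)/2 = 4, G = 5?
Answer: -144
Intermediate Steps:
W(z) = 8 (W(z) = 2*4 = 8)
C(R) = 2*R
a(A, V) = (8 + V)/(A + V) (a(A, V) = (V + 8)/(A + V) = (8 + V)/(A + V))
t(Q, c) = c**2
-t(a(22, -11), C(6)) = -(2*6)**2 = -1*12**2 = -1*144 = -144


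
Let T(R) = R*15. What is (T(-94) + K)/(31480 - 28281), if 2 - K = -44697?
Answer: 43289/3199 ≈ 13.532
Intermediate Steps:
K = 44699 (K = 2 - 1*(-44697) = 2 + 44697 = 44699)
T(R) = 15*R
(T(-94) + K)/(31480 - 28281) = (15*(-94) + 44699)/(31480 - 28281) = (-1410 + 44699)/3199 = 43289*(1/3199) = 43289/3199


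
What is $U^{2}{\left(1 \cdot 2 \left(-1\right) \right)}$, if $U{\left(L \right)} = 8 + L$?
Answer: $36$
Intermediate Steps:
$U^{2}{\left(1 \cdot 2 \left(-1\right) \right)} = \left(8 + 1 \cdot 2 \left(-1\right)\right)^{2} = \left(8 + 2 \left(-1\right)\right)^{2} = \left(8 - 2\right)^{2} = 6^{2} = 36$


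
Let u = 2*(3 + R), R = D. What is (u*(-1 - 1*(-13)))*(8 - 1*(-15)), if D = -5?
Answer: -1104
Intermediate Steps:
R = -5
u = -4 (u = 2*(3 - 5) = 2*(-2) = -4)
(u*(-1 - 1*(-13)))*(8 - 1*(-15)) = (-4*(-1 - 1*(-13)))*(8 - 1*(-15)) = (-4*(-1 + 13))*(8 + 15) = -4*12*23 = -48*23 = -1104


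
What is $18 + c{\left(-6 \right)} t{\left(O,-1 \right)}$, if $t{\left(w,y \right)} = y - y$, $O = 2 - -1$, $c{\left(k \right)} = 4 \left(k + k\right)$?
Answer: $18$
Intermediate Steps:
$c{\left(k \right)} = 8 k$ ($c{\left(k \right)} = 4 \cdot 2 k = 8 k$)
$O = 3$ ($O = 2 + 1 = 3$)
$t{\left(w,y \right)} = 0$
$18 + c{\left(-6 \right)} t{\left(O,-1 \right)} = 18 + 8 \left(-6\right) 0 = 18 - 0 = 18 + 0 = 18$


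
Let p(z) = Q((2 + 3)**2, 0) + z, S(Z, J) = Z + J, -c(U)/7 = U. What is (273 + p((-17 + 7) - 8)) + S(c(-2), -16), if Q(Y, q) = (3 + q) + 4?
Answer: 260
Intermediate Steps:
c(U) = -7*U
Q(Y, q) = 7 + q
S(Z, J) = J + Z
p(z) = 7 + z (p(z) = (7 + 0) + z = 7 + z)
(273 + p((-17 + 7) - 8)) + S(c(-2), -16) = (273 + (7 + ((-17 + 7) - 8))) + (-16 - 7*(-2)) = (273 + (7 + (-10 - 8))) + (-16 + 14) = (273 + (7 - 18)) - 2 = (273 - 11) - 2 = 262 - 2 = 260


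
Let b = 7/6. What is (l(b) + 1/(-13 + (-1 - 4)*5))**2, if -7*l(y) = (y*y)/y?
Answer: 121/3249 ≈ 0.037242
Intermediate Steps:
b = 7/6 (b = 7*(1/6) = 7/6 ≈ 1.1667)
l(y) = -y/7 (l(y) = -y*y/(7*y) = -y**2/(7*y) = -y/7)
(l(b) + 1/(-13 + (-1 - 4)*5))**2 = (-1/7*7/6 + 1/(-13 + (-1 - 4)*5))**2 = (-1/6 + 1/(-13 - 5*5))**2 = (-1/6 + 1/(-13 - 25))**2 = (-1/6 + 1/(-38))**2 = (-1/6 - 1/38)**2 = (-11/57)**2 = 121/3249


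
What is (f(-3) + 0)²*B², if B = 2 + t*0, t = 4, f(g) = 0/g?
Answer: 0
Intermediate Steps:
f(g) = 0
B = 2 (B = 2 + 4*0 = 2 + 0 = 2)
(f(-3) + 0)²*B² = (0 + 0)²*2² = 0²*4 = 0*4 = 0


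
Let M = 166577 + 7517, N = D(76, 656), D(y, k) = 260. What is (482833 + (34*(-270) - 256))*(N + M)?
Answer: 82538660538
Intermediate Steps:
N = 260
M = 174094
(482833 + (34*(-270) - 256))*(N + M) = (482833 + (34*(-270) - 256))*(260 + 174094) = (482833 + (-9180 - 256))*174354 = (482833 - 9436)*174354 = 473397*174354 = 82538660538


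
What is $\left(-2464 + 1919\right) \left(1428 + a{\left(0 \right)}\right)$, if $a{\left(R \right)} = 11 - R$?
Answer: $-784255$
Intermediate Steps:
$\left(-2464 + 1919\right) \left(1428 + a{\left(0 \right)}\right) = \left(-2464 + 1919\right) \left(1428 + \left(11 - 0\right)\right) = - 545 \left(1428 + \left(11 + 0\right)\right) = - 545 \left(1428 + 11\right) = \left(-545\right) 1439 = -784255$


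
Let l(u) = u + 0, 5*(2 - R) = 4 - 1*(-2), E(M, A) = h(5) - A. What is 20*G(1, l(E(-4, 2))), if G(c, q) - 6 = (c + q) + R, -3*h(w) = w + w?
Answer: 148/3 ≈ 49.333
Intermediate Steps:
h(w) = -2*w/3 (h(w) = -(w + w)/3 = -2*w/3)
E(M, A) = -10/3 - A (E(M, A) = -⅔*5 - A = -10/3 - A)
R = ⅘ (R = 2 - (4 - 1*(-2))/5 = 2 - (4 + 2)/5 = 2 - ⅕*6 = 2 - 6/5 = ⅘ ≈ 0.80000)
l(u) = u
G(c, q) = 34/5 + c + q (G(c, q) = 6 + ((c + q) + ⅘) = 6 + (⅘ + c + q) = 34/5 + c + q)
20*G(1, l(E(-4, 2))) = 20*(34/5 + 1 + (-10/3 - 1*2)) = 20*(34/5 + 1 + (-10/3 - 2)) = 20*(34/5 + 1 - 16/3) = 20*(37/15) = 148/3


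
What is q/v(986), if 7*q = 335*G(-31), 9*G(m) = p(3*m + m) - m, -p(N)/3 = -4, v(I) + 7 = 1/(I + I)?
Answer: -660620/20223 ≈ -32.667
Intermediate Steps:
v(I) = -7 + 1/(2*I) (v(I) = -7 + 1/(I + I) = -7 + 1/(2*I))
p(N) = 12 (p(N) = -3*(-4) = 12)
G(m) = 4/3 - m/9 (G(m) = (12 - m)/9 = 4/3 - m/9)
q = 14405/63 (q = (335*(4/3 - ⅑*(-31)))/7 = (335*(4/3 + 31/9))/7 = (335*(43/9))/7 = (⅐)*(14405/9) = 14405/63 ≈ 228.65)
q/v(986) = 14405/(63*(-7 + (½)/986)) = 14405/(63*(-7 + (½)*(1/986))) = 14405/(63*(-7 + 1/1972)) = 14405/(63*(-13803/1972)) = (14405/63)*(-1972/13803) = -660620/20223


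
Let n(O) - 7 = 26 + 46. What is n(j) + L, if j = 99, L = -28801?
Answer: -28722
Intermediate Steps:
n(O) = 79 (n(O) = 7 + (26 + 46) = 7 + 72 = 79)
n(j) + L = 79 - 28801 = -28722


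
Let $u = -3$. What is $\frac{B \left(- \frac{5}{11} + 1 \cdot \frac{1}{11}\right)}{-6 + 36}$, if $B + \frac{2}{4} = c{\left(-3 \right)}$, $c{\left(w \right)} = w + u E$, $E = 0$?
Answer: $\frac{7}{165} \approx 0.042424$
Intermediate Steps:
$c{\left(w \right)} = w$ ($c{\left(w \right)} = w - 0 = w + 0 = w$)
$B = - \frac{7}{2}$ ($B = - \frac{1}{2} - 3 = - \frac{7}{2} \approx -3.5$)
$\frac{B \left(- \frac{5}{11} + 1 \cdot \frac{1}{11}\right)}{-6 + 36} = \frac{\left(- \frac{7}{2}\right) \left(- \frac{5}{11} + 1 \cdot \frac{1}{11}\right)}{-6 + 36} = \frac{\left(- \frac{7}{2}\right) \left(\left(-5\right) \frac{1}{11} + 1 \cdot \frac{1}{11}\right)}{30} = - \frac{7 \left(- \frac{5}{11} + \frac{1}{11}\right)}{2} \cdot \frac{1}{30} = \left(- \frac{7}{2}\right) \left(- \frac{4}{11}\right) \frac{1}{30} = \frac{14}{11} \cdot \frac{1}{30} = \frac{7}{165}$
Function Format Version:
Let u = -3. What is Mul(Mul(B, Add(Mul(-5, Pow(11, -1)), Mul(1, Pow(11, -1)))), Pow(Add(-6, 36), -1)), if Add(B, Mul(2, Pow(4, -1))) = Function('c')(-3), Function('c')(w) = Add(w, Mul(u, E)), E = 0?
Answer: Rational(7, 165) ≈ 0.042424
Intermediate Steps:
Function('c')(w) = w (Function('c')(w) = Add(w, Mul(-3, 0)) = Add(w, 0) = w)
B = Rational(-7, 2) (B = Add(Rational(-1, 2), -3) = Rational(-7, 2) ≈ -3.5000)
Mul(Mul(B, Add(Mul(-5, Pow(11, -1)), Mul(1, Pow(11, -1)))), Pow(Add(-6, 36), -1)) = Mul(Mul(Rational(-7, 2), Add(Mul(-5, Pow(11, -1)), Mul(1, Pow(11, -1)))), Pow(Add(-6, 36), -1)) = Mul(Mul(Rational(-7, 2), Add(Mul(-5, Rational(1, 11)), Mul(1, Rational(1, 11)))), Pow(30, -1)) = Mul(Mul(Rational(-7, 2), Add(Rational(-5, 11), Rational(1, 11))), Rational(1, 30)) = Mul(Mul(Rational(-7, 2), Rational(-4, 11)), Rational(1, 30)) = Mul(Rational(14, 11), Rational(1, 30)) = Rational(7, 165)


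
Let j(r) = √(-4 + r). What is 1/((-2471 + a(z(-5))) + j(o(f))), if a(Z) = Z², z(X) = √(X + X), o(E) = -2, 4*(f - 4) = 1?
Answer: -827/2051789 - I*√6/6155367 ≈ -0.00040306 - 3.9794e-7*I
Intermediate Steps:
f = 17/4 (f = 4 + (¼)*1 = 4 + ¼ = 17/4 ≈ 4.2500)
z(X) = √2*√X (z(X) = √(2*X) = √2*√X)
1/((-2471 + a(z(-5))) + j(o(f))) = 1/((-2471 + (√2*√(-5))²) + √(-4 - 2)) = 1/((-2471 + (√2*(I*√5))²) + √(-6)) = 1/((-2471 + (I*√10)²) + I*√6) = 1/((-2471 - 10) + I*√6) = 1/(-2481 + I*√6)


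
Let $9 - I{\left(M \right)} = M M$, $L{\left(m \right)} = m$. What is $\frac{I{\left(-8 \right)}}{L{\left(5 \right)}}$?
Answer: $-11$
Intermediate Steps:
$I{\left(M \right)} = 9 - M^{2}$ ($I{\left(M \right)} = 9 - M M = 9 - M^{2}$)
$\frac{I{\left(-8 \right)}}{L{\left(5 \right)}} = \frac{9 - \left(-8\right)^{2}}{5} = \left(9 - 64\right) \frac{1}{5} = \left(-55\right) \frac{1}{5} = -11$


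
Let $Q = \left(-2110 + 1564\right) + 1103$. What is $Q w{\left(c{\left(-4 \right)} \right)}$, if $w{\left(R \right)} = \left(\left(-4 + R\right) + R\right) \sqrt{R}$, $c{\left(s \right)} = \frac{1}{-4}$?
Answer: $- \frac{5013 i}{4} \approx - 1253.3 i$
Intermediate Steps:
$Q = 557$ ($Q = -546 + 1103 = 557$)
$c{\left(s \right)} = - \frac{1}{4}$
$w{\left(R \right)} = \sqrt{R} \left(-4 + 2 R\right)$ ($w{\left(R \right)} = \left(-4 + 2 R\right) \sqrt{R} = \sqrt{R} \left(-4 + 2 R\right)$)
$Q w{\left(c{\left(-4 \right)} \right)} = 557 \cdot 2 \sqrt{- \frac{1}{4}} \left(-2 - \frac{1}{4}\right) = 557 \cdot 2 \frac{i}{2} \left(- \frac{9}{4}\right) = 557 \left(- \frac{9 i}{4}\right) = - \frac{5013 i}{4}$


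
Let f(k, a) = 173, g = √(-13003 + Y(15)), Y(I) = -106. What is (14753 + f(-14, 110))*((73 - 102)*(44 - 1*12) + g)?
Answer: -13851328 + 14926*I*√13109 ≈ -1.3851e+7 + 1.7089e+6*I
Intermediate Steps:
g = I*√13109 (g = √(-13003 - 106) = √(-13109) = I*√13109 ≈ 114.49*I)
(14753 + f(-14, 110))*((73 - 102)*(44 - 1*12) + g) = (14753 + 173)*((73 - 102)*(44 - 1*12) + I*√13109) = 14926*(-29*(44 - 12) + I*√13109) = 14926*(-29*32 + I*√13109) = 14926*(-928 + I*√13109) = -13851328 + 14926*I*√13109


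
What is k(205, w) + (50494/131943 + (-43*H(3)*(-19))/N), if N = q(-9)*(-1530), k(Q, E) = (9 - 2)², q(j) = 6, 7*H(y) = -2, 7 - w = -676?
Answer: 9974155741/201872790 ≈ 49.408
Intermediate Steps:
w = 683 (w = 7 - 1*(-676) = 7 + 676 = 683)
H(y) = -2/7 (H(y) = (⅐)*(-2) = -2/7)
k(Q, E) = 49 (k(Q, E) = 7² = 49)
N = -9180 (N = 6*(-1530) = -9180)
k(205, w) + (50494/131943 + (-43*H(3)*(-19))/N) = 49 + (50494/131943 + (-43*(-2/7)*(-19))/(-9180)) = 49 + (50494*(1/131943) + ((86/7)*(-19))*(-1/9180)) = 49 + (50494/131943 - 1634/7*(-1/9180)) = 49 + (50494/131943 + 817/32130) = 49 + 82389031/201872790 = 9974155741/201872790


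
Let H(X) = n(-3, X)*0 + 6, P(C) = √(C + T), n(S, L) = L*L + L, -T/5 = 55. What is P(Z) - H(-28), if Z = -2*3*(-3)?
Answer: -6 + I*√257 ≈ -6.0 + 16.031*I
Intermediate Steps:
T = -275 (T = -5*55 = -275)
Z = 18 (Z = -6*(-3) = 18)
n(S, L) = L + L² (n(S, L) = L² + L = L + L²)
P(C) = √(-275 + C) (P(C) = √(C - 275) = √(-275 + C))
H(X) = 6 (H(X) = (X*(1 + X))*0 + 6 = 0 + 6 = 6)
P(Z) - H(-28) = √(-275 + 18) - 1*6 = √(-257) - 6 = I*√257 - 6 = -6 + I*√257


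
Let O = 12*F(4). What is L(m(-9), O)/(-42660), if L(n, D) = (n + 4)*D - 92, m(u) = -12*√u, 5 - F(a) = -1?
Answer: -49/10665 + 24*I/395 ≈ -0.0045945 + 0.060759*I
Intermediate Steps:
F(a) = 6 (F(a) = 5 - 1*(-1) = 5 + 1 = 6)
O = 72 (O = 12*6 = 72)
L(n, D) = -92 + D*(4 + n) (L(n, D) = (4 + n)*D - 92 = D*(4 + n) - 92 = -92 + D*(4 + n))
L(m(-9), O)/(-42660) = (-92 + 4*72 + 72*(-36*I))/(-42660) = (-92 + 288 + 72*(-36*I))*(-1/42660) = (-92 + 288 - 2592*I)*(-1/42660) = (196 - 2592*I)*(-1/42660) = -49/10665 + 24*I/395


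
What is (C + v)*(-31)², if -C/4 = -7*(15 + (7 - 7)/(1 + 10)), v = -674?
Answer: -244094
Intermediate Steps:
C = 420 (C = -(-28)*(15 + (7 - 7)/(1 + 10)) = -(-28)*(15 + 0/11) = -(-28)*(15 + 0*(1/11)) = -(-28)*(15 + 0) = -(-28)*15 = -4*(-105) = 420)
(C + v)*(-31)² = (420 - 674)*(-31)² = -254*961 = -244094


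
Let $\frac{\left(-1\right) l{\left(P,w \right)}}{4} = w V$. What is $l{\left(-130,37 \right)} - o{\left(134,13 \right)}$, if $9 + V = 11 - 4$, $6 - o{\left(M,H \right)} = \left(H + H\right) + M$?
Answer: $450$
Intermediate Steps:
$o{\left(M,H \right)} = 6 - M - 2 H$ ($o{\left(M,H \right)} = 6 - \left(\left(H + H\right) + M\right) = 6 - \left(2 H + M\right) = 6 - \left(M + 2 H\right) = 6 - M - 2 H$)
$V = -2$ ($V = -9 + \left(11 - 4\right) = -9 + 7 = -2$)
$l{\left(P,w \right)} = 8 w$ ($l{\left(P,w \right)} = - 4 w \left(-2\right) = - 4 \left(- 2 w\right) = 8 w$)
$l{\left(-130,37 \right)} - o{\left(134,13 \right)} = 8 \cdot 37 - \left(6 - 134 - 26\right) = 296 - \left(6 - 134 - 26\right) = 296 - -154 = 296 + 154 = 450$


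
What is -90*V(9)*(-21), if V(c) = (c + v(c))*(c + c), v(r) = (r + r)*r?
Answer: 5817420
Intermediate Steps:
v(r) = 2*r**2 (v(r) = (2*r)*r = 2*r**2)
V(c) = 2*c*(c + 2*c**2) (V(c) = (c + 2*c**2)*(c + c) = (c + 2*c**2)*(2*c) = 2*c*(c + 2*c**2))
-90*V(9)*(-21) = -90*9**2*(2 + 4*9)*(-21) = -7290*(2 + 36)*(-21) = -7290*38*(-21) = -90*3078*(-21) = -277020*(-21) = 5817420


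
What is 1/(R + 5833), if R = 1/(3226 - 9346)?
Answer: 6120/35697959 ≈ 0.00017144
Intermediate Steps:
R = -1/6120 (R = 1/(-6120) = -1/6120 ≈ -0.00016340)
1/(R + 5833) = 1/(-1/6120 + 5833) = 1/(35697959/6120) = 6120/35697959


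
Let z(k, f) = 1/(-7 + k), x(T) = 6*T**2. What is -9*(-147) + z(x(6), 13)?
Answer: 276508/209 ≈ 1323.0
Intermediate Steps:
-9*(-147) + z(x(6), 13) = -9*(-147) + 1/(-7 + 6*6**2) = 1323 + 1/(-7 + 6*36) = 1323 + 1/(-7 + 216) = 1323 + 1/209 = 276508/209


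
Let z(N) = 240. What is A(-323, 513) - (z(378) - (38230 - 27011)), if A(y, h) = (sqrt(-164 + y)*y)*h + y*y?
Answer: 115308 - 165699*I*sqrt(487) ≈ 1.1531e+5 - 3.6567e+6*I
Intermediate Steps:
A(y, h) = y**2 + h*y*sqrt(-164 + y) (A(y, h) = (y*sqrt(-164 + y))*h + y**2 = h*y*sqrt(-164 + y) + y**2 = y**2 + h*y*sqrt(-164 + y))
A(-323, 513) - (z(378) - (38230 - 27011)) = -323*(-323 + 513*sqrt(-164 - 323)) - (240 - (38230 - 27011)) = -323*(-323 + 513*sqrt(-487)) - (240 - 1*11219) = -323*(-323 + 513*(I*sqrt(487))) - (240 - 11219) = -323*(-323 + 513*I*sqrt(487)) - 1*(-10979) = (104329 - 165699*I*sqrt(487)) + 10979 = 115308 - 165699*I*sqrt(487)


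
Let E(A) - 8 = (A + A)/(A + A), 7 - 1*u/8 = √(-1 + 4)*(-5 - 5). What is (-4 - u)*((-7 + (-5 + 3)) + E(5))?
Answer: 0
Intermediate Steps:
u = 56 + 80*√3 (u = 56 - 8*√(-1 + 4)*(-5 - 5) = 56 - 8*√3*(-10) = 56 - (-80)*√3 = 56 + 80*√3 ≈ 194.56)
E(A) = 9 (E(A) = 8 + (A + A)/(A + A) = 8 + (2*A)/((2*A)) = 8 + (2*A)*(1/(2*A)) = 8 + 1 = 9)
(-4 - u)*((-7 + (-5 + 3)) + E(5)) = (-4 - (56 + 80*√3))*((-7 + (-5 + 3)) + 9) = (-4 + (-56 - 80*√3))*((-7 - 2) + 9) = (-60 - 80*√3)*(-9 + 9) = (-60 - 80*√3)*0 = 0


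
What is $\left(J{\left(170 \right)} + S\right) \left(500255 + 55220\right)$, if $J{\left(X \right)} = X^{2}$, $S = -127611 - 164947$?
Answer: $-146455427550$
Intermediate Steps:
$S = -292558$ ($S = -127611 - 164947 = -292558$)
$\left(J{\left(170 \right)} + S\right) \left(500255 + 55220\right) = \left(170^{2} - 292558\right) \left(500255 + 55220\right) = \left(28900 - 292558\right) 555475 = \left(-263658\right) 555475 = -146455427550$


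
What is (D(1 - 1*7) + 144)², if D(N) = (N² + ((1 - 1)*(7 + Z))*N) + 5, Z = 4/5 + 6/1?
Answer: 34225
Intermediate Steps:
Z = 34/5 (Z = 4*(⅕) + 6*1 = ⅘ + 6 = 34/5 ≈ 6.8000)
D(N) = 5 + N² (D(N) = (N² + ((1 - 1)*(7 + 34/5))*N) + 5 = (N² + (0*(69/5))*N) + 5 = (N² + 0*N) + 5 = (N² + 0) + 5 = N² + 5 = 5 + N²)
(D(1 - 1*7) + 144)² = ((5 + (1 - 1*7)²) + 144)² = ((5 + (1 - 7)²) + 144)² = ((5 + (-6)²) + 144)² = ((5 + 36) + 144)² = (41 + 144)² = 185² = 34225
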